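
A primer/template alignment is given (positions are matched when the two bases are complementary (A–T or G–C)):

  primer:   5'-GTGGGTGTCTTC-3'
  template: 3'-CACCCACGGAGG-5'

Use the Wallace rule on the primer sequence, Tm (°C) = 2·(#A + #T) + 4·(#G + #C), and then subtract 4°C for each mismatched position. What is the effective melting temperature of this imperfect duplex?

Primer base counts: A=0, T=5, G=5, C=2 → A+T=5, G+C=7
Perfect-match Tm = 2(5) + 4(7) = 10 + 28 = 38°C
Mismatches (positions where the bases are not complementary): 2 (at positions 8, 11)
Effective Tm = 38 − 2×4 = 38 − 8 = 30°C

30°C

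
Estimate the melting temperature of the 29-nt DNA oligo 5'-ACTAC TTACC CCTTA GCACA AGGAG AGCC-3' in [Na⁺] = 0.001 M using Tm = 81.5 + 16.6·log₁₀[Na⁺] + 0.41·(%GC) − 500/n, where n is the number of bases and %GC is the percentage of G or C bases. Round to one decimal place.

Length n = 29. Counting bases: C=10, G=5, T=5, A=9
G+C = 15, so %GC = 15/29 × 100 = 51.724%
Salt term: 16.6 × (-3) = -49.8
GC term: 0.41 × 51.724 = 21.207; length term: −500/29 = −17.241
Tm = 81.5 + (-49.8) + 21.207 − 17.241 = 35.666 → 35.7°C

35.7°C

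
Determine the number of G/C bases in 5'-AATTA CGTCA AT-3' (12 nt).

3

T=4, C=2, G=1, A=5
Total G or C: 1 + 2 = 3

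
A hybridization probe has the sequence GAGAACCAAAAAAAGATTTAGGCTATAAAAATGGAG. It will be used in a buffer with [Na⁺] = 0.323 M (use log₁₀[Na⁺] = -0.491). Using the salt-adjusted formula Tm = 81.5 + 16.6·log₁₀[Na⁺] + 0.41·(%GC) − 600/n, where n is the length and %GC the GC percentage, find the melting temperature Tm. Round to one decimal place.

69.2°C

Length n = 36. Base counts: T=6, C=3, G=8, A=19
G+C = 11, so %GC = 11/36 × 100 = 30.556%
Salt term: 16.6 × (-0.491) = -8.151
GC term: 0.41 × 30.556 = 12.528; length term: −600/36 = −16.667
Tm = 81.5 + (-8.151) + 12.528 − 16.667 = 69.21 → 69.2°C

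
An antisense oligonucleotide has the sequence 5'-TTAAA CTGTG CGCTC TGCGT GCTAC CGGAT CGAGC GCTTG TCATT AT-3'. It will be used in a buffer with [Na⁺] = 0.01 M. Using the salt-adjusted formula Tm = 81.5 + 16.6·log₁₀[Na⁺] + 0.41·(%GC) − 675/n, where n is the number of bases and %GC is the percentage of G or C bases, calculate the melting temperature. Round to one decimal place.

Length n = 47. Counting bases: G=12, A=8, T=15, C=12
G+C = 24, so %GC = 24/47 × 100 = 51.064%
Salt term: 16.6 × (-2) = -33.2
GC term: 0.41 × 51.064 = 20.936; length term: −675/47 = −14.362
Tm = 81.5 + (-33.2) + 20.936 − 14.362 = 54.874 → 54.9°C

54.9°C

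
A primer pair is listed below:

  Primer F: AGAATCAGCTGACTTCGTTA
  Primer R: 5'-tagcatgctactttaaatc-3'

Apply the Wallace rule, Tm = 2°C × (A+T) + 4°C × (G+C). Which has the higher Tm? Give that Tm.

Primer F, 56°C

Primer F: A+T=12, G+C=8 → Tm = 2(12)+4(8) = 56°C
Primer R: A+T=13, G+C=6 → Tm = 2(13)+4(6) = 50°C
56°C vs 50°C → primer F is higher.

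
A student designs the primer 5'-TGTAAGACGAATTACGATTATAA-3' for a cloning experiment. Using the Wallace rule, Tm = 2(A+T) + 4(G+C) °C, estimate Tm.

58°C

Scanning the sequence gives C=2, A=10, T=7, G=4.
So N_AT = 17 and N_GC = 6.
Tm = 4·6 + 2·17 = 24 + 34 = 58°C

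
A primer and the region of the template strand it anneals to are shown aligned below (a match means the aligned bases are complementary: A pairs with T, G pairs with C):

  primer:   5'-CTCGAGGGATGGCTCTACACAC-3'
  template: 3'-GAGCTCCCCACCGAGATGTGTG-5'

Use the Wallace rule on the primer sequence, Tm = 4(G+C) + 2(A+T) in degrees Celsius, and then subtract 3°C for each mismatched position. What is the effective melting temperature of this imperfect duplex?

Primer base counts: A=5, T=4, G=6, C=7 → A+T=9, G+C=13
Perfect-match Tm = 2(9) + 4(13) = 18 + 52 = 70°C
Mismatches (positions where the bases are not complementary): 1 (at position 9)
Effective Tm = 70 − 1×3 = 70 − 3 = 67°C

67°C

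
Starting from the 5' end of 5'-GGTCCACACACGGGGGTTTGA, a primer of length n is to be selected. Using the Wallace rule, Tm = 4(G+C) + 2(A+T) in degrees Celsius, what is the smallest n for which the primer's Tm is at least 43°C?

n = 13

First 12 bases: GGTCCACACACG → Tm = 40°C (< 43°C)
First 13 bases: GGTCCACACACGG → Tm = 44°C (≥ 43°C)
Since every base adds ≥2°C, Tm only increases with n, so the threshold is first crossed at n = 13.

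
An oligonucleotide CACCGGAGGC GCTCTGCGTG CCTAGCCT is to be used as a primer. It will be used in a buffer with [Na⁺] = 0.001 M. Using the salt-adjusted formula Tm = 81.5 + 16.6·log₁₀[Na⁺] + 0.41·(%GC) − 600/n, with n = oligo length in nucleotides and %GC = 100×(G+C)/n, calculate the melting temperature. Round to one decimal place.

Length n = 28. A=3, T=5, G=9, C=11
G+C = 20, so %GC = 20/28 × 100 = 71.429%
Salt term: 16.6 × (-3) = -49.8
GC term: 0.41 × 71.429 = 29.286; length term: −600/28 = −21.429
Tm = 81.5 + (-49.8) + 29.286 − 21.429 = 39.557 → 39.6°C

39.6°C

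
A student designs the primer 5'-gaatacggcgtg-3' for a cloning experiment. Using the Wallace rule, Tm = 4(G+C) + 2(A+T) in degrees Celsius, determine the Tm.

38°C

C=2, A=3, T=2, G=5
A+T = 5, G+C = 7
Tm = 2(5) + 4(7) = 10 + 28 = 38°C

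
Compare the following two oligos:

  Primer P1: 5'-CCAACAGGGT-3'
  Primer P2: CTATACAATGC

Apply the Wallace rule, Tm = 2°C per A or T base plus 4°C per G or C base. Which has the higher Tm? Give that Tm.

Primer P1, 32°C

Primer P1: A+T=4, G+C=6 → Tm = 2(4)+4(6) = 32°C
Primer P2: A+T=7, G+C=4 → Tm = 2(7)+4(4) = 30°C
32°C vs 30°C → primer P1 is higher.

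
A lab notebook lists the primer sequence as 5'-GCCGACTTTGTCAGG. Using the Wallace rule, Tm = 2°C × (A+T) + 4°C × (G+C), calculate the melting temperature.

G=5, T=4, A=2, C=4
So N_AT = 6 and N_GC = 9.
Tm = 2(6) + 4(9) = 12 + 36 = 48°C

48°C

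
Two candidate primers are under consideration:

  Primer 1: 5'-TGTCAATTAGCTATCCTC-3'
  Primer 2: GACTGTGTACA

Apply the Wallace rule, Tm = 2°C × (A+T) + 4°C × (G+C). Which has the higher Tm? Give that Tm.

Primer 1: A+T=11, G+C=7 → Tm = 2(11)+4(7) = 50°C
Primer 2: A+T=6, G+C=5 → Tm = 2(6)+4(5) = 32°C
50°C vs 32°C → primer 1 is higher.

Primer 1, 50°C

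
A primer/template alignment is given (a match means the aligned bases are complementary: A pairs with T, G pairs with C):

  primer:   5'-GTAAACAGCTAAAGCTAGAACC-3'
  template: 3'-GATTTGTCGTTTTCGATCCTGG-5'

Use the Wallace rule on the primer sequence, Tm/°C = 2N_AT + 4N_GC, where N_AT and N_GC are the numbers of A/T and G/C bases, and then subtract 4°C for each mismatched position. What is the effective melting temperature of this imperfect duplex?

Primer base counts: A=10, T=3, G=4, C=5 → A+T=13, G+C=9
Perfect-match Tm = 2(13) + 4(9) = 26 + 36 = 62°C
Mismatches (positions where the bases are not complementary): 3 (at positions 1, 10, 19)
Effective Tm = 62 − 3×4 = 62 − 12 = 50°C

50°C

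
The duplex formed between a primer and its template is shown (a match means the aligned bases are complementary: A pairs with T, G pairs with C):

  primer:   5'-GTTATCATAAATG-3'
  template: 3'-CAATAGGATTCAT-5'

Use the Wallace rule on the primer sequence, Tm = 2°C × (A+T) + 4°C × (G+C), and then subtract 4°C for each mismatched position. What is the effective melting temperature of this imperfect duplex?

Primer base counts: A=5, T=5, G=2, C=1 → A+T=10, G+C=3
Perfect-match Tm = 2(10) + 4(3) = 20 + 12 = 32°C
Mismatches (positions where the bases are not complementary): 3 (at positions 7, 11, 13)
Effective Tm = 32 − 3×4 = 32 − 12 = 20°C

20°C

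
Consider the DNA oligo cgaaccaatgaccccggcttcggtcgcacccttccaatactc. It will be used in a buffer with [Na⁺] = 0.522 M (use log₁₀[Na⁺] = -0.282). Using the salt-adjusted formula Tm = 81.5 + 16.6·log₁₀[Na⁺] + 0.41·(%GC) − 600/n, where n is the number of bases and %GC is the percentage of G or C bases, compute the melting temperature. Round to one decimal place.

86.9°C

Length n = 42. G=7, T=8, A=9, C=18
G+C = 25, so %GC = 25/42 × 100 = 59.524%
Salt term: 16.6 × (-0.282) = -4.681
GC term: 0.41 × 59.524 = 24.405; length term: −600/42 = −14.286
Tm = 81.5 + (-4.681) + 24.405 − 14.286 = 86.938 → 86.9°C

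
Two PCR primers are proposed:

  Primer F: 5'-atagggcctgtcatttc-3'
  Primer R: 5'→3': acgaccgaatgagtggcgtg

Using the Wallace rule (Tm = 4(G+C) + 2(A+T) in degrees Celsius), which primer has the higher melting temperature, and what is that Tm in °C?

Primer F: A+T=9, G+C=8 → Tm = 2(9)+4(8) = 50°C
Primer R: A+T=8, G+C=12 → Tm = 2(8)+4(12) = 64°C
50°C vs 64°C → primer R is higher.

Primer R, 64°C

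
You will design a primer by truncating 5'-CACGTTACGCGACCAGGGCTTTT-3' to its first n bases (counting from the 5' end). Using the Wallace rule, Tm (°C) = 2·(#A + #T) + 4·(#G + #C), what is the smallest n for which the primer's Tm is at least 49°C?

First 15 bases: CACGTTACGCGACCA → Tm = 48°C (< 49°C)
First 16 bases: CACGTTACGCGACCAG → Tm = 52°C (≥ 49°C)
Each additional base adds 2°C (A/T) or 4°C (G/C), so Tm is non-decreasing in n; n = 16 is the first length to reach 49°C.

n = 16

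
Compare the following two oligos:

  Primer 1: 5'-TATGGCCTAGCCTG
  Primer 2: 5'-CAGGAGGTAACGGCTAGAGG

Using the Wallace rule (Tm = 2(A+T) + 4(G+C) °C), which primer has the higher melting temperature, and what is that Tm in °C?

Primer 2, 64°C

Primer 1: A+T=6, G+C=8 → Tm = 2(6)+4(8) = 44°C
Primer 2: A+T=8, G+C=12 → Tm = 2(8)+4(12) = 64°C
44°C vs 64°C → primer 2 is higher.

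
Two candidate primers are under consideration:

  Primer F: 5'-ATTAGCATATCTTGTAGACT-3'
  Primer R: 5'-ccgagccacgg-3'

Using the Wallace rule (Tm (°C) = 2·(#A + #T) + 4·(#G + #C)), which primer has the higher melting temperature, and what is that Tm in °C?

Primer F, 52°C

Primer F: A+T=14, G+C=6 → Tm = 2(14)+4(6) = 52°C
Primer R: A+T=2, G+C=9 → Tm = 2(2)+4(9) = 40°C
52°C vs 40°C → primer F is higher.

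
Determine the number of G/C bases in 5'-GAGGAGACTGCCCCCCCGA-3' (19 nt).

14

Base counts: G=6, T=1, A=4, C=8
G+C = 6 + 8 = 14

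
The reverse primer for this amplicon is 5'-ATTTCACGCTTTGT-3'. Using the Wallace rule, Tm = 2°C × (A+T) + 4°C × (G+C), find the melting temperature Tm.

38°C

A=2, G=2, C=3, T=7
So N_AT = 9 and N_GC = 5.
Tm = 2(9) + 4(5) = 18 + 20 = 38°C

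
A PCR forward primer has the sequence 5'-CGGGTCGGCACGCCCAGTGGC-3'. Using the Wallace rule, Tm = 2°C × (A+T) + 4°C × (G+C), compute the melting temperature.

Counting bases: A=2, G=9, T=2, C=8
So N_AT = 4 and N_GC = 17.
Tm = 2(4) + 4(17) = 8 + 68 = 76°C

76°C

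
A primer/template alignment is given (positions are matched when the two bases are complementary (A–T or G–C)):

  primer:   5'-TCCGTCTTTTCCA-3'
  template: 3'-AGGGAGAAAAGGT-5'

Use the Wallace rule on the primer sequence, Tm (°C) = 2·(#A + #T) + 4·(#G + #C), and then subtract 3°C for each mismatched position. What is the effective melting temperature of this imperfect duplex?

35°C

Primer base counts: A=1, T=6, G=1, C=5 → A+T=7, G+C=6
Perfect-match Tm = 2(7) + 4(6) = 14 + 24 = 38°C
Mismatches (positions where the bases are not complementary): 1 (at position 4)
Effective Tm = 38 − 1×3 = 38 − 3 = 35°C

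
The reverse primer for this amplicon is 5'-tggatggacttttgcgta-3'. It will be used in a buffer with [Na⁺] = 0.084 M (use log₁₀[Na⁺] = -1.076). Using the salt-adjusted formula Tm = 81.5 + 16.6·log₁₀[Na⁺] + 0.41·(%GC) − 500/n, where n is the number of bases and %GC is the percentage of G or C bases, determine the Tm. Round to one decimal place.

54.1°C

Length n = 18. Base counts: T=7, C=2, A=3, G=6
G+C = 8, so %GC = 8/18 × 100 = 44.444%
Salt term: 16.6 × (-1.076) = -17.862
GC term: 0.41 × 44.444 = 18.222; length term: −500/18 = −27.778
Tm = 81.5 + (-17.862) + 18.222 − 27.778 = 54.082 → 54.1°C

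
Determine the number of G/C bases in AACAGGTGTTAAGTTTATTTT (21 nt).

5

Scanning the sequence gives T=10, C=1, A=6, G=4.
Total G or C: 4 + 1 = 5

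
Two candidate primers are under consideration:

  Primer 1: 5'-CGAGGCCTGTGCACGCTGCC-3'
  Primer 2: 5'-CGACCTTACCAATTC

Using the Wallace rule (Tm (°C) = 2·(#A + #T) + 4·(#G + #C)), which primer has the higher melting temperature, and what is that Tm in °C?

Primer 1, 70°C

Primer 1: A+T=5, G+C=15 → Tm = 2(5)+4(15) = 70°C
Primer 2: A+T=8, G+C=7 → Tm = 2(8)+4(7) = 44°C
70°C vs 44°C → primer 1 is higher.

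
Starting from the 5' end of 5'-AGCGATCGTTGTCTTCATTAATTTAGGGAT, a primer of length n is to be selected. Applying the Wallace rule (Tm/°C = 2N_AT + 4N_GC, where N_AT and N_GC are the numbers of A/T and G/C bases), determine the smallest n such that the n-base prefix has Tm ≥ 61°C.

n = 23

First 22 bases: AGCGATCGTTGTCTTCATTAAT → Tm = 60°C (< 61°C)
First 23 bases: AGCGATCGTTGTCTTCATTAATT → Tm = 62°C (≥ 61°C)
Since every base adds ≥2°C, Tm only increases with n, so the threshold is first crossed at n = 23.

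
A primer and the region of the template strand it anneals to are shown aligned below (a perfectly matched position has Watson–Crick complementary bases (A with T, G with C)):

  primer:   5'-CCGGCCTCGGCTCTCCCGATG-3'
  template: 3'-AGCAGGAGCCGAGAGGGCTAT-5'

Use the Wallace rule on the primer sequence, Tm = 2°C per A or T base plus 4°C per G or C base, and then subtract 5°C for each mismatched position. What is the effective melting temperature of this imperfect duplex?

59°C

Primer base counts: A=1, T=4, G=6, C=10 → A+T=5, G+C=16
Perfect-match Tm = 2(5) + 4(16) = 10 + 64 = 74°C
Mismatches (positions where the bases are not complementary): 3 (at positions 1, 4, 21)
Effective Tm = 74 − 3×5 = 74 − 15 = 59°C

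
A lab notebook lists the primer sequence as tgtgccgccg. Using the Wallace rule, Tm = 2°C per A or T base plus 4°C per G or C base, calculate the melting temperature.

Base counts: A=0, C=4, T=2, G=4
A+T = 2, G+C = 8
Tm = 4·8 + 2·2 = 32 + 4 = 36°C

36°C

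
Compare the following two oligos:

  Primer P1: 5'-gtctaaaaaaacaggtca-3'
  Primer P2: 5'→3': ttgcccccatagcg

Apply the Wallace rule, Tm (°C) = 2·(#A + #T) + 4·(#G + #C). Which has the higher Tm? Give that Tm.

Primer P1, 48°C

Primer P1: A+T=12, G+C=6 → Tm = 2(12)+4(6) = 48°C
Primer P2: A+T=5, G+C=9 → Tm = 2(5)+4(9) = 46°C
48°C vs 46°C → primer P1 is higher.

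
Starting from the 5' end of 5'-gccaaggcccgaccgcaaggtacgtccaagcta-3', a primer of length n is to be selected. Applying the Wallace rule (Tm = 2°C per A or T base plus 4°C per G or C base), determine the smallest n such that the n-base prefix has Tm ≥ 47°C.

First 13 bases: GCCAAGGCCCGAC → Tm = 46°C (< 47°C)
First 14 bases: GCCAAGGCCCGACC → Tm = 50°C (≥ 47°C)
Each additional base adds 2°C (A/T) or 4°C (G/C), so Tm is non-decreasing in n; n = 14 is the first length to reach 47°C.

n = 14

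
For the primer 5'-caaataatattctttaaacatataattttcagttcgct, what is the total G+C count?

Counting bases: C=6, G=2, A=14, T=16
Total G or C: 2 + 6 = 8

8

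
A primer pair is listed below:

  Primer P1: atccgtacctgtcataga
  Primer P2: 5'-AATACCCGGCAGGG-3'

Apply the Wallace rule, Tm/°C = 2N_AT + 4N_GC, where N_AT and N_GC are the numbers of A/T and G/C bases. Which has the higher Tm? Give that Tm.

Primer P1, 52°C

Primer P1: A+T=10, G+C=8 → Tm = 2(10)+4(8) = 52°C
Primer P2: A+T=5, G+C=9 → Tm = 2(5)+4(9) = 46°C
52°C vs 46°C → primer P1 is higher.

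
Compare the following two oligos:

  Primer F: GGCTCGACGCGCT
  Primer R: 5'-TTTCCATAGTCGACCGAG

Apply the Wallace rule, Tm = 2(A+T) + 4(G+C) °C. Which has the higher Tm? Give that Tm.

Primer F: A+T=3, G+C=10 → Tm = 2(3)+4(10) = 46°C
Primer R: A+T=9, G+C=9 → Tm = 2(9)+4(9) = 54°C
46°C vs 54°C → primer R is higher.

Primer R, 54°C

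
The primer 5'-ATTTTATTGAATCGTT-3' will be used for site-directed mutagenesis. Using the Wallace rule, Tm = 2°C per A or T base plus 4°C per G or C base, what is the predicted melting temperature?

Counting bases: T=9, A=4, C=1, G=2
AT pairs contribute 13, GC pairs contribute 3.
Tm = 2(13) + 4(3) = 26 + 12 = 38°C

38°C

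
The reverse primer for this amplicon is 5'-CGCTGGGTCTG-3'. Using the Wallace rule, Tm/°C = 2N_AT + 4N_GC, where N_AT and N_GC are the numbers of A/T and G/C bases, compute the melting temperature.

Base counts: A=0, C=3, G=5, T=3
AT pairs contribute 3, GC pairs contribute 8.
Tm = 2(3) + 4(8) = 6 + 32 = 38°C

38°C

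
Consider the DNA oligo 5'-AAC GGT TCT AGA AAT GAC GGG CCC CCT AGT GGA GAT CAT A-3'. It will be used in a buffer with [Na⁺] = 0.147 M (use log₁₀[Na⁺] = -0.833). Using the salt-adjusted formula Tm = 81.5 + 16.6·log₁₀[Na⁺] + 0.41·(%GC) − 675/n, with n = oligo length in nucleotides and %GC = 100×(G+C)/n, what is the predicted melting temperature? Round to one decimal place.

Length n = 40. Base counts: A=12, G=11, T=8, C=9
G+C = 20, so %GC = 20/40 × 100 = 50%
Salt term: 16.6 × (-0.833) = -13.828
GC term: 0.41 × 50 = 20.5; length term: −675/40 = −16.875
Tm = 81.5 + (-13.828) + 20.5 − 16.875 = 71.297 → 71.3°C

71.3°C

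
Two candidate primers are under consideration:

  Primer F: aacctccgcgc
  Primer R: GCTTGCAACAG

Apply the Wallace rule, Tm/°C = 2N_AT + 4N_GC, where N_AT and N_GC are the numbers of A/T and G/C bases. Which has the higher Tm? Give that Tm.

Primer F, 38°C

Primer F: A+T=3, G+C=8 → Tm = 2(3)+4(8) = 38°C
Primer R: A+T=5, G+C=6 → Tm = 2(5)+4(6) = 34°C
38°C vs 34°C → primer F is higher.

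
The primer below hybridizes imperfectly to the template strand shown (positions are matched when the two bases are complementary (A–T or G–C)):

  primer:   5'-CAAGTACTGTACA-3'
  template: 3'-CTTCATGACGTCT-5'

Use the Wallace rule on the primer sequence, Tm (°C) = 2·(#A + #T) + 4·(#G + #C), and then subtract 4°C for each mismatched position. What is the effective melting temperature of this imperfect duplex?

24°C

Primer base counts: A=5, T=3, G=2, C=3 → A+T=8, G+C=5
Perfect-match Tm = 2(8) + 4(5) = 16 + 20 = 36°C
Mismatches (positions where the bases are not complementary): 3 (at positions 1, 10, 12)
Effective Tm = 36 − 3×4 = 36 − 12 = 24°C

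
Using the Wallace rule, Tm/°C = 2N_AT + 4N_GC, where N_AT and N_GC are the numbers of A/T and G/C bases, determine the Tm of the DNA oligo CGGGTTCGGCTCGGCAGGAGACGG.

84°C

A=3, T=3, C=6, G=12
A+T = 6, G+C = 18
Tm = 2(6) + 4(18) = 12 + 72 = 84°C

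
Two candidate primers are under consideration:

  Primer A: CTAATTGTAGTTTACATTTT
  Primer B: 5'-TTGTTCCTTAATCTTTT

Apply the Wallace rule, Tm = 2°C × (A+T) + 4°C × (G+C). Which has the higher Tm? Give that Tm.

Primer A: A+T=16, G+C=4 → Tm = 2(16)+4(4) = 48°C
Primer B: A+T=13, G+C=4 → Tm = 2(13)+4(4) = 42°C
48°C vs 42°C → primer A is higher.

Primer A, 48°C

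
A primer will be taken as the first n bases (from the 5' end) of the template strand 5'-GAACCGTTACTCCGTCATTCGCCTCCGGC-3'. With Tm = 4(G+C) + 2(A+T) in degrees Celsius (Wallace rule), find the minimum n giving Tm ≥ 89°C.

First 27 bases: GAACCGTTACTCCGTCATTCGCCTCCG → Tm = 86°C (< 89°C)
First 28 bases: GAACCGTTACTCCGTCATTCGCCTCCGG → Tm = 90°C (≥ 89°C)
Each additional base adds 2°C (A/T) or 4°C (G/C), so Tm is non-decreasing in n; n = 28 is the first length to reach 89°C.

n = 28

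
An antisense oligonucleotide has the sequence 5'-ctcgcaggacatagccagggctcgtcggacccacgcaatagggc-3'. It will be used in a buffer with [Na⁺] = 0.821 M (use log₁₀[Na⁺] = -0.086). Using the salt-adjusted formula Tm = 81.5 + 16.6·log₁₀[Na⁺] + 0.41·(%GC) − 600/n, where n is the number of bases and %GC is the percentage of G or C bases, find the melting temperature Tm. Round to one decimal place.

Length n = 44. T=5, C=15, G=14, A=10
G+C = 29, so %GC = 29/44 × 100 = 65.909%
Salt term: 16.6 × (-0.086) = -1.428
GC term: 0.41 × 65.909 = 27.023; length term: −600/44 = −13.636
Tm = 81.5 + (-1.428) + 27.023 − 13.636 = 93.459 → 93.5°C

93.5°C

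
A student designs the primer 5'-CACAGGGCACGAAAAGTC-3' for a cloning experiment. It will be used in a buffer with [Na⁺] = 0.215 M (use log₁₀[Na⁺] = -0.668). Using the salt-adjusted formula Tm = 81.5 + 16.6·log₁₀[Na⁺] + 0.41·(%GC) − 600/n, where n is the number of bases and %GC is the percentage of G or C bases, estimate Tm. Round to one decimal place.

59.9°C

Length n = 18. Base counts: T=1, G=5, A=7, C=5
G+C = 10, so %GC = 10/18 × 100 = 55.556%
Salt term: 16.6 × (-0.668) = -11.089
GC term: 0.41 × 55.556 = 22.778; length term: −600/18 = −33.333
Tm = 81.5 + (-11.089) + 22.778 − 33.333 = 59.856 → 59.9°C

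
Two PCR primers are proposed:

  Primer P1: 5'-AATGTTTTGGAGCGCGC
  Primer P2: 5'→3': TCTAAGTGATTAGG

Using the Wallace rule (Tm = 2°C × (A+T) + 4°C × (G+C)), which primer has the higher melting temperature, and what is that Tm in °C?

Primer P1: A+T=8, G+C=9 → Tm = 2(8)+4(9) = 52°C
Primer P2: A+T=9, G+C=5 → Tm = 2(9)+4(5) = 38°C
52°C vs 38°C → primer P1 is higher.

Primer P1, 52°C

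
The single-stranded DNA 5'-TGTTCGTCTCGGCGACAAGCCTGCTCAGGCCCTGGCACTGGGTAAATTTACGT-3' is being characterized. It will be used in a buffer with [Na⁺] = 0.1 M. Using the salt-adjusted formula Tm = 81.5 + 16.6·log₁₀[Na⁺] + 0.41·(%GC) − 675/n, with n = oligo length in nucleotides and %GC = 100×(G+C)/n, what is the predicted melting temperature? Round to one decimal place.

75.4°C

Length n = 53. Counting bases: G=15, C=15, A=9, T=14
G+C = 30, so %GC = 30/53 × 100 = 56.604%
Salt term: 16.6 × (-1) = -16.6
GC term: 0.41 × 56.604 = 23.208; length term: −675/53 = −12.736
Tm = 81.5 + (-16.6) + 23.208 − 12.736 = 75.372 → 75.4°C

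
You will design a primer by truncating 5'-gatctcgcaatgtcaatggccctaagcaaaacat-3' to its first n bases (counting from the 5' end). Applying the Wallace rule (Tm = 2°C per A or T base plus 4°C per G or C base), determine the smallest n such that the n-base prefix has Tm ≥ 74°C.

First 24 bases: GATCTCGCAATGTCAATGGCCCTA → Tm = 72°C (< 74°C)
First 25 bases: GATCTCGCAATGTCAATGGCCCTAA → Tm = 74°C (≥ 74°C)
Each additional base adds 2°C (A/T) or 4°C (G/C), so Tm is non-decreasing in n; n = 25 is the first length to reach 74°C.

n = 25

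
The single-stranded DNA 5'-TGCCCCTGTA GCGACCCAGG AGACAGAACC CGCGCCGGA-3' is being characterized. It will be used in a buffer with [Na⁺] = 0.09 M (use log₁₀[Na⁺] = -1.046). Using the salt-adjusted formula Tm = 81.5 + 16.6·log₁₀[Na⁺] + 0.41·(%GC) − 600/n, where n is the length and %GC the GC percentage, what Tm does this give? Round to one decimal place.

Length n = 39. Scanning the sequence gives C=15, G=12, A=9, T=3.
G+C = 27, so %GC = 27/39 × 100 = 69.231%
Salt term: 16.6 × (-1.046) = -17.364
GC term: 0.41 × 69.231 = 28.385; length term: −600/39 = −15.385
Tm = 81.5 + (-17.364) + 28.385 − 15.385 = 77.136 → 77.1°C

77.1°C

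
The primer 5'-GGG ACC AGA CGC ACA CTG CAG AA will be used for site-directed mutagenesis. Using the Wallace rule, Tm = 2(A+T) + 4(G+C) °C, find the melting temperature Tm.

74°C

Base counts: C=7, G=7, A=8, T=1
So N_AT = 9 and N_GC = 14.
Tm = 2×9 + 4×14 = 74°C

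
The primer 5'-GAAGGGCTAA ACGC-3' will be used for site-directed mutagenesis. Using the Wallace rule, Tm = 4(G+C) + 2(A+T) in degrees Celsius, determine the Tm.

C=3, A=5, G=5, T=1
A+T = 6, G+C = 8
Tm = 2×6 + 4×8 = 44°C

44°C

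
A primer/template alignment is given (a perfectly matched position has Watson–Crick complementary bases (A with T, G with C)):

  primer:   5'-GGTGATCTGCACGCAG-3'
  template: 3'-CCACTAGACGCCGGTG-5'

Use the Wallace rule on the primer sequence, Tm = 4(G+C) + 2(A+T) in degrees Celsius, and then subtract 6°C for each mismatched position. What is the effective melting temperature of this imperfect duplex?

28°C

Primer base counts: A=3, T=3, G=6, C=4 → A+T=6, G+C=10
Perfect-match Tm = 2(6) + 4(10) = 12 + 40 = 52°C
Mismatches (positions where the bases are not complementary): 4 (at positions 11, 12, 13, 16)
Effective Tm = 52 − 4×6 = 52 − 24 = 28°C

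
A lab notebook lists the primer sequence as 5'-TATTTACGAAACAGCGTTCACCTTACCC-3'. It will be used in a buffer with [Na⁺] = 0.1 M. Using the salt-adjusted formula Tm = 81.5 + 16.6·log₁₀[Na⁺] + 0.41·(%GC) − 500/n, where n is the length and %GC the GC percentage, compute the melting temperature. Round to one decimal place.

64.6°C

Length n = 28. Counting bases: A=8, G=3, C=9, T=8
G+C = 12, so %GC = 12/28 × 100 = 42.857%
Salt term: 16.6 × (-1) = -16.6
GC term: 0.41 × 42.857 = 17.571; length term: −500/28 = −17.857
Tm = 81.5 + (-16.6) + 17.571 − 17.857 = 64.614 → 64.6°C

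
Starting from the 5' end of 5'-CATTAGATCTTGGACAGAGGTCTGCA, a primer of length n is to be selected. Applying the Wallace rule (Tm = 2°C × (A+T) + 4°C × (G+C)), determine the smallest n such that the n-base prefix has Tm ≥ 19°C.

n = 8

First 7 bases: CATTAGA → Tm = 18°C (< 19°C)
First 8 bases: CATTAGAT → Tm = 20°C (≥ 19°C)
Each additional base adds 2°C (A/T) or 4°C (G/C), so Tm is non-decreasing in n; n = 8 is the first length to reach 19°C.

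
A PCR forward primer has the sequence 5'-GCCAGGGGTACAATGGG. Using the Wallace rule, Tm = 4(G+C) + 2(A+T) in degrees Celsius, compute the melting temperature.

Counting bases: C=3, A=4, T=2, G=8
A+T = 6, G+C = 11
Tm = 2×6 + 4×11 = 56°C

56°C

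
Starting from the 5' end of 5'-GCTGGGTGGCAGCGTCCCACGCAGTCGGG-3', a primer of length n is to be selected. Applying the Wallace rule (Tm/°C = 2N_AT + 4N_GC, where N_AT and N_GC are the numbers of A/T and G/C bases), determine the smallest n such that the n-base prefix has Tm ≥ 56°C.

First 15 bases: GCTGGGTGGCAGCGT → Tm = 52°C (< 56°C)
First 16 bases: GCTGGGTGGCAGCGTC → Tm = 56°C (≥ 56°C)
Each additional base adds 2°C (A/T) or 4°C (G/C), so Tm is non-decreasing in n; n = 16 is the first length to reach 56°C.

n = 16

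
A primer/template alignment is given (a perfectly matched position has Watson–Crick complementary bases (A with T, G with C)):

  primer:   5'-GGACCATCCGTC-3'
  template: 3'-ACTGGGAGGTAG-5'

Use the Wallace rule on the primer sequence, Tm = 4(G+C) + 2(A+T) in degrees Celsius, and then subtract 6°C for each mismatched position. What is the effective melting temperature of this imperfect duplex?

22°C

Primer base counts: A=2, T=2, G=3, C=5 → A+T=4, G+C=8
Perfect-match Tm = 2(4) + 4(8) = 8 + 32 = 40°C
Mismatches (positions where the bases are not complementary): 3 (at positions 1, 6, 10)
Effective Tm = 40 − 3×6 = 40 − 18 = 22°C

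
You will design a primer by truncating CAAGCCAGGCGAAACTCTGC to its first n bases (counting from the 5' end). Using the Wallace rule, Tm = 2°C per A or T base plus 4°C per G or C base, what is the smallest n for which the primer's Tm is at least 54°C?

n = 17

First 16 bases: CAAGCCAGGCGAAACT → Tm = 50°C (< 54°C)
First 17 bases: CAAGCCAGGCGAAACTC → Tm = 54°C (≥ 54°C)
Each additional base adds 2°C (A/T) or 4°C (G/C), so Tm is non-decreasing in n; n = 17 is the first length to reach 54°C.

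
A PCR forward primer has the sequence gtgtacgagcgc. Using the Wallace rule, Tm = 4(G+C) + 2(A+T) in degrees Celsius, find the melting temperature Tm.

40°C

Scanning the sequence gives G=5, T=2, A=2, C=3.
AT pairs contribute 4, GC pairs contribute 8.
Tm = 4·8 + 2·4 = 32 + 8 = 40°C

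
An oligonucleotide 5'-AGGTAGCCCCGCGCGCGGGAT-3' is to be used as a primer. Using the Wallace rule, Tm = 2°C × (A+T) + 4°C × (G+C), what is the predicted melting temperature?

C=7, G=9, A=3, T=2
A+T = 5, G+C = 16
Tm = 2(5) + 4(16) = 10 + 64 = 74°C

74°C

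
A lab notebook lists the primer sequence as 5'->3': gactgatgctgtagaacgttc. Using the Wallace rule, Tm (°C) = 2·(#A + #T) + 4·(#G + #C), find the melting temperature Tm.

62°C

Counting bases: T=6, G=6, C=4, A=5
So N_AT = 11 and N_GC = 10.
Tm = 4·10 + 2·11 = 40 + 22 = 62°C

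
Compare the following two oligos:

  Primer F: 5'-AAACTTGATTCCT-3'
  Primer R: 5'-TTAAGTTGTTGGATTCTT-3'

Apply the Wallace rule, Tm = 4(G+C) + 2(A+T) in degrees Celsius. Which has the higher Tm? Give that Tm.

Primer F: A+T=9, G+C=4 → Tm = 2(9)+4(4) = 34°C
Primer R: A+T=13, G+C=5 → Tm = 2(13)+4(5) = 46°C
34°C vs 46°C → primer R is higher.

Primer R, 46°C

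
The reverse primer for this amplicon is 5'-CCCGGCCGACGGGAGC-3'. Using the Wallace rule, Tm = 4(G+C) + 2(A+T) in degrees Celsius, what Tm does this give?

Base counts: C=7, G=7, A=2, T=0
So N_AT = 2 and N_GC = 14.
Tm = 2(2) + 4(14) = 4 + 56 = 60°C

60°C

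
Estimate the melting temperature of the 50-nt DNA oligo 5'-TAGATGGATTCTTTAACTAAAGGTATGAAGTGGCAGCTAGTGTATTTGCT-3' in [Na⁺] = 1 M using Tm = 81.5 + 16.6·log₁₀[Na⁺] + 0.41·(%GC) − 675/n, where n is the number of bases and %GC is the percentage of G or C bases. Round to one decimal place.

82.8°C

Length n = 50. Base counts: A=14, C=5, G=13, T=18
G+C = 18, so %GC = 18/50 × 100 = 36%
Salt term: 16.6 × (0) = 0
GC term: 0.41 × 36 = 14.76; length term: −675/50 = −13.5
Tm = 81.5 + (0) + 14.76 − 13.5 = 82.76 → 82.8°C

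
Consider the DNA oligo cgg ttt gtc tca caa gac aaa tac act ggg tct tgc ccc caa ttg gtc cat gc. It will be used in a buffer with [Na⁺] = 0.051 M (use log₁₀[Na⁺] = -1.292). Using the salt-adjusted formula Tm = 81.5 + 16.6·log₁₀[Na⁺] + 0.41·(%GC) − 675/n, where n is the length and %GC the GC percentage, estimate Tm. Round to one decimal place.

68.2°C

Length n = 53. Counting bases: A=12, G=11, T=14, C=16
G+C = 27, so %GC = 27/53 × 100 = 50.943%
Salt term: 16.6 × (-1.292) = -21.447
GC term: 0.41 × 50.943 = 20.887; length term: −675/53 = −12.736
Tm = 81.5 + (-21.447) + 20.887 − 12.736 = 68.204 → 68.2°C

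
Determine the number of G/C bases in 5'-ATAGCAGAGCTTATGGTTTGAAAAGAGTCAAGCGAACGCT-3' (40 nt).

17

Counting bases: G=11, T=9, C=6, A=14
G+C = 11 + 6 = 17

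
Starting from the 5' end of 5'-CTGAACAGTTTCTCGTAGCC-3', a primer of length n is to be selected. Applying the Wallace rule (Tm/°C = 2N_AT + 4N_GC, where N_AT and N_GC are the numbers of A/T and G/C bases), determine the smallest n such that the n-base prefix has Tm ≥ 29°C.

n = 11

First 10 bases: CTGAACAGTT → Tm = 28°C (< 29°C)
First 11 bases: CTGAACAGTTT → Tm = 30°C (≥ 29°C)
Each additional base adds 2°C (A/T) or 4°C (G/C), so Tm is non-decreasing in n; n = 11 is the first length to reach 29°C.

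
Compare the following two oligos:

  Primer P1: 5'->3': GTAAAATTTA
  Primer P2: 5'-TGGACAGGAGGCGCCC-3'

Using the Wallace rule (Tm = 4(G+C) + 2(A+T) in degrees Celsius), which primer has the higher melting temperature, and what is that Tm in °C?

Primer P1: A+T=9, G+C=1 → Tm = 2(9)+4(1) = 22°C
Primer P2: A+T=4, G+C=12 → Tm = 2(4)+4(12) = 56°C
22°C vs 56°C → primer P2 is higher.

Primer P2, 56°C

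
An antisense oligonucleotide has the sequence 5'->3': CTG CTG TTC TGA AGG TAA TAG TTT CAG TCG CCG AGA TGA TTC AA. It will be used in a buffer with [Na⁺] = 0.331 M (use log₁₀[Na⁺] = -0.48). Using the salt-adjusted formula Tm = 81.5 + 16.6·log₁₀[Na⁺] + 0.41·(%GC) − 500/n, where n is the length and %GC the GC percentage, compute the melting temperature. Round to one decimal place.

Length n = 44. Counting bases: G=11, T=14, C=8, A=11
G+C = 19, so %GC = 19/44 × 100 = 43.182%
Salt term: 16.6 × (-0.48) = -7.968
GC term: 0.41 × 43.182 = 17.705; length term: −500/44 = −11.364
Tm = 81.5 + (-7.968) + 17.705 − 11.364 = 79.873 → 79.9°C

79.9°C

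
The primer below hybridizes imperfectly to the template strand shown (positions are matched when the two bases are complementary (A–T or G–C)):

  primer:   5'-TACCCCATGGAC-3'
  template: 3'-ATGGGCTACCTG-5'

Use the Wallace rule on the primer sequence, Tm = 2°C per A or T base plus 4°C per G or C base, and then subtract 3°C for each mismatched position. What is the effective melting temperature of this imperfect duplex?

Primer base counts: A=3, T=2, G=2, C=5 → A+T=5, G+C=7
Perfect-match Tm = 2(5) + 4(7) = 10 + 28 = 38°C
Mismatches (positions where the bases are not complementary): 1 (at position 6)
Effective Tm = 38 − 1×3 = 38 − 3 = 35°C

35°C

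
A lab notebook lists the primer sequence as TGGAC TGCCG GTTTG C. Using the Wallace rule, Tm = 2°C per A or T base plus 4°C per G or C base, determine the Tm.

52°C

Scanning the sequence gives A=1, G=6, T=5, C=4.
So N_AT = 6 and N_GC = 10.
Tm = 2(6) + 4(10) = 12 + 40 = 52°C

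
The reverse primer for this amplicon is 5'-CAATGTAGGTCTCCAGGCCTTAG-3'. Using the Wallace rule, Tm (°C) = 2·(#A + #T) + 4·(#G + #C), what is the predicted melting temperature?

Counting bases: G=6, T=6, A=5, C=6
So N_AT = 11 and N_GC = 12.
Tm = 4·12 + 2·11 = 48 + 22 = 70°C

70°C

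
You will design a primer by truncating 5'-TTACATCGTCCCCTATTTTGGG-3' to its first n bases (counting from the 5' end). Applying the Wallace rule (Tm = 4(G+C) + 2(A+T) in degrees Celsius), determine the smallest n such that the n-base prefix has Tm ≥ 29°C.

n = 11

First 10 bases: TTACATCGTC → Tm = 28°C (< 29°C)
First 11 bases: TTACATCGTCC → Tm = 32°C (≥ 29°C)
Each additional base adds 2°C (A/T) or 4°C (G/C), so Tm is non-decreasing in n; n = 11 is the first length to reach 29°C.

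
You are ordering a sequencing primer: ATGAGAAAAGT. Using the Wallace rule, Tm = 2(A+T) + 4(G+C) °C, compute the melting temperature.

28°C

Base counts: T=2, G=3, C=0, A=6
A+T = 8, G+C = 3
Tm = 2×8 + 4×3 = 28°C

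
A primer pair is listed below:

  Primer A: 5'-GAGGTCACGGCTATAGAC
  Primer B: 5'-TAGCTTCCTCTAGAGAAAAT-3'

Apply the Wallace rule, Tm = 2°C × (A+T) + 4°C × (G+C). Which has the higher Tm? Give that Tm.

Primer A: A+T=8, G+C=10 → Tm = 2(8)+4(10) = 56°C
Primer B: A+T=13, G+C=7 → Tm = 2(13)+4(7) = 54°C
56°C vs 54°C → primer A is higher.

Primer A, 56°C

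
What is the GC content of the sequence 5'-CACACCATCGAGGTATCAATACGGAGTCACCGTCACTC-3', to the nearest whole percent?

Counting bases: T=7, G=7, C=13, A=11
G+C = 7 + 13 = 20 out of 38 bases
%GC = 20/38 × 100 = 52.63% ≈ 53%

53%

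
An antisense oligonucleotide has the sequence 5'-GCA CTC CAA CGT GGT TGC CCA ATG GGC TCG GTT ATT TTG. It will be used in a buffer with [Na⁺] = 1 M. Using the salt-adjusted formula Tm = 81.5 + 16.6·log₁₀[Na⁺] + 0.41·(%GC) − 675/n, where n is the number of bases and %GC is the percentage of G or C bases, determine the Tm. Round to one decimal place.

86.3°C

Length n = 39. Scanning the sequence gives G=11, T=12, C=10, A=6.
G+C = 21, so %GC = 21/39 × 100 = 53.846%
Salt term: 16.6 × (0) = 0
GC term: 0.41 × 53.846 = 22.077; length term: −675/39 = −17.308
Tm = 81.5 + (0) + 22.077 − 17.308 = 86.269 → 86.3°C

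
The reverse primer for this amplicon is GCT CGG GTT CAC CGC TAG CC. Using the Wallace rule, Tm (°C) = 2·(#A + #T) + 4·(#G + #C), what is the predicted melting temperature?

68°C

Counting bases: C=8, T=4, G=6, A=2
So N_AT = 6 and N_GC = 14.
Tm = 2(6) + 4(14) = 12 + 56 = 68°C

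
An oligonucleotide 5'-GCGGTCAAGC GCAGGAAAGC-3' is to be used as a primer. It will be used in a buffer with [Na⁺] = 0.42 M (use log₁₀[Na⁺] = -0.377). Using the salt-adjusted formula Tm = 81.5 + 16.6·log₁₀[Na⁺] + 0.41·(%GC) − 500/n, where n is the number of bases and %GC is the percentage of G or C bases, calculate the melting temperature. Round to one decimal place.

76.9°C

Length n = 20. T=1, C=5, A=6, G=8
G+C = 13, so %GC = 13/20 × 100 = 65%
Salt term: 16.6 × (-0.377) = -6.258
GC term: 0.41 × 65 = 26.65; length term: −500/20 = −25
Tm = 81.5 + (-6.258) + 26.65 − 25 = 76.892 → 76.9°C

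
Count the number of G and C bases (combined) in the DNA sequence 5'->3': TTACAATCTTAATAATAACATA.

Counting bases: T=8, G=0, C=3, A=11
G+C = 0 + 3 = 3

3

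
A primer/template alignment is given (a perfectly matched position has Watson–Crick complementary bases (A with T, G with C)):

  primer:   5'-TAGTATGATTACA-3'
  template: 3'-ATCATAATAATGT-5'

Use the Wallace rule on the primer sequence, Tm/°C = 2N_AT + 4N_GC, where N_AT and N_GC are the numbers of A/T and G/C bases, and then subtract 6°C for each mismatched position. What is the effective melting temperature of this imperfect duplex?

26°C

Primer base counts: A=5, T=5, G=2, C=1 → A+T=10, G+C=3
Perfect-match Tm = 2(10) + 4(3) = 20 + 12 = 32°C
Mismatches (positions where the bases are not complementary): 1 (at position 7)
Effective Tm = 32 − 1×6 = 32 − 6 = 26°C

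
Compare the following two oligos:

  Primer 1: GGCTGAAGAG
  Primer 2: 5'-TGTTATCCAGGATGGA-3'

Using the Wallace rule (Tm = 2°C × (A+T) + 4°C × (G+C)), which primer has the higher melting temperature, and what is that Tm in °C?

Primer 2, 46°C

Primer 1: A+T=4, G+C=6 → Tm = 2(4)+4(6) = 32°C
Primer 2: A+T=9, G+C=7 → Tm = 2(9)+4(7) = 46°C
32°C vs 46°C → primer 2 is higher.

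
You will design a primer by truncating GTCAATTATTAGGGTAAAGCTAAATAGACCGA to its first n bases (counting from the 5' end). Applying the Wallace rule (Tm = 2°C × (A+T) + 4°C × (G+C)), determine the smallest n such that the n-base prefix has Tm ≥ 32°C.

First 12 bases: GTCAATTATTAG → Tm = 30°C (< 32°C)
First 13 bases: GTCAATTATTAGG → Tm = 34°C (≥ 32°C)
Since every base adds ≥2°C, Tm only increases with n, so the threshold is first crossed at n = 13.

n = 13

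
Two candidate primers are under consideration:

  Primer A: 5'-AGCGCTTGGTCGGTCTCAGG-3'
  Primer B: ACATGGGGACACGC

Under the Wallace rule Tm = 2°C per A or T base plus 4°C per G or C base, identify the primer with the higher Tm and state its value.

Primer A, 66°C

Primer A: A+T=7, G+C=13 → Tm = 2(7)+4(13) = 66°C
Primer B: A+T=5, G+C=9 → Tm = 2(5)+4(9) = 46°C
66°C vs 46°C → primer A is higher.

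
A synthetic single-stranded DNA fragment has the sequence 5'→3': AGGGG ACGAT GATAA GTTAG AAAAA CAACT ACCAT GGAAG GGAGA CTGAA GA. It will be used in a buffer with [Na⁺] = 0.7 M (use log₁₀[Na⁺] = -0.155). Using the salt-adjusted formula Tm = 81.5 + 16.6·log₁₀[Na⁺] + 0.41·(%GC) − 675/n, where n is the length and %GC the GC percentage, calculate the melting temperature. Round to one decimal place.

Length n = 52. Scanning the sequence gives C=6, T=7, G=16, A=23.
G+C = 22, so %GC = 22/52 × 100 = 42.308%
Salt term: 16.6 × (-0.155) = -2.573
GC term: 0.41 × 42.308 = 17.346; length term: −675/52 = −12.981
Tm = 81.5 + (-2.573) + 17.346 − 12.981 = 83.292 → 83.3°C

83.3°C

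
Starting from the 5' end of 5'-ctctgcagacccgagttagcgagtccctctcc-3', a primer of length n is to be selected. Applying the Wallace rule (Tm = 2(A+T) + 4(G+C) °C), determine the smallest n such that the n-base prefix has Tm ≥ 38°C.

n = 12

First 11 bases: CTCTGCAGACC → Tm = 36°C (< 38°C)
First 12 bases: CTCTGCAGACCC → Tm = 40°C (≥ 38°C)
Each additional base adds 2°C (A/T) or 4°C (G/C), so Tm is non-decreasing in n; n = 12 is the first length to reach 38°C.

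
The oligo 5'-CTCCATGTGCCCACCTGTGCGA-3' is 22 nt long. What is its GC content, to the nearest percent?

Scanning the sequence gives C=9, A=3, T=5, G=5.
G+C = 5 + 9 = 14 out of 22 bases
%GC = 14/22 × 100 = 63.64% ≈ 64%

64%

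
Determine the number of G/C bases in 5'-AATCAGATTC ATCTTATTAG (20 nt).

5

Base counts: C=3, G=2, A=7, T=8
Total G or C: 2 + 3 = 5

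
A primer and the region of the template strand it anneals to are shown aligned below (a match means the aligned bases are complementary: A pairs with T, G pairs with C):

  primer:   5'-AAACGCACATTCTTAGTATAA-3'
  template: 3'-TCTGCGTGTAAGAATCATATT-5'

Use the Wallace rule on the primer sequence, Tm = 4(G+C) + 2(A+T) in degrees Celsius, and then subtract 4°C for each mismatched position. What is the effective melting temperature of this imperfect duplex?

50°C

Primer base counts: A=9, T=6, G=2, C=4 → A+T=15, G+C=6
Perfect-match Tm = 2(15) + 4(6) = 30 + 24 = 54°C
Mismatches (positions where the bases are not complementary): 1 (at position 2)
Effective Tm = 54 − 1×4 = 54 − 4 = 50°C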